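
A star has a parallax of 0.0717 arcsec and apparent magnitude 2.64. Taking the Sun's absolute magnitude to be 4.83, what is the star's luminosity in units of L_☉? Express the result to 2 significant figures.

d = 1/p = 1/0.0717″ = 13.95 pc
M = m − 5 log₁₀ d + 5 = 2.64 − 5·1.1445 + 5 = 1.918
M − M_☉ = 1.918 − 4.83 = -2.912
L/L_☉ = 10^(−0.4 × -2.912) = 14.62

L/L_☉ ≈ 15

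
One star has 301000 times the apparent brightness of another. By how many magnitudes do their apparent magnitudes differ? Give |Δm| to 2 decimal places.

Pogson: Δm = −2.5 log₁₀(ratio) = −2.5 log₁₀(301000) = −2.5 × 5.4786 = -13.696

|Δm| ≈ 13.70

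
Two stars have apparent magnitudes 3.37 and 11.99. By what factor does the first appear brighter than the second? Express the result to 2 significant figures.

Δm = 3.37 − (11.99) = -8.62
Flux ratio = 10^(−0.4 Δm) = 10^(−0.4 × -8.62) = 10^3.448 = 2805

2800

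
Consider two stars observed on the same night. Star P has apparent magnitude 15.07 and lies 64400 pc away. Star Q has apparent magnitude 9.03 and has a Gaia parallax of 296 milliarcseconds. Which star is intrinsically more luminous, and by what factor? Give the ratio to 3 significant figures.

Star P: M = m − 5 log₁₀ d + 5 = 15.07 − 5·4.8089 + 5 = -3.974
Star Q: p = 296 mas = 0.296″ → d = 1/p = 3.378 pc
Star Q: M = m − 5 log₁₀ d + 5 = 9.03 − 5·0.5287 + 5 = 11.386
ΔM = M_P − M_Q = -3.974 − (11.386) = -15.361; smaller M is more luminous → Star P.
L ratio = 10^(0.4 |ΔM|) = 10^6.144 = 1.394×10^6

Star P is more luminous, by a factor of 1.39×10^6.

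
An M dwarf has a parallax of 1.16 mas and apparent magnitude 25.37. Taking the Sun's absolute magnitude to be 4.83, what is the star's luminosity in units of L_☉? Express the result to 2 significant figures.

L/L_☉ ≈ 4.5×10^-5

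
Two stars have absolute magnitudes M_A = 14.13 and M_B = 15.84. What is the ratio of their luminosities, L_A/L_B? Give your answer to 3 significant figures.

L_A/L_B ≈ 4.83

ΔM = M_A − M_B = -1.71
L_A/L_B = 10^(−0.4 ΔM) = 10^0.684 = 4.831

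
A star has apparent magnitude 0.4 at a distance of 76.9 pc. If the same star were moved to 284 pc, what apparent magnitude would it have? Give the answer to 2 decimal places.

m ≈ 3.24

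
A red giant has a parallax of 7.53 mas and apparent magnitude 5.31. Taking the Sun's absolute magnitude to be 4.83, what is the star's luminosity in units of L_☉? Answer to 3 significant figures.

L/L_☉ ≈ 113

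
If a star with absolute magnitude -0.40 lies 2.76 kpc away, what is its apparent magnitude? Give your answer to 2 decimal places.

m ≈ 11.80

d = 2.76 kpc = 2760 pc
m = M + 5 log₁₀ d − 5 = -0.40 + 5·3.4409 − 5 = 11.805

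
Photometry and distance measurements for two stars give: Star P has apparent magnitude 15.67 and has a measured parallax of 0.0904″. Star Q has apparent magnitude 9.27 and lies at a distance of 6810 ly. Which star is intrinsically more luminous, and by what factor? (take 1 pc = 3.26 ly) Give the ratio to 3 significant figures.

Star Q is more luminous, by a factor of 1.29×10^7.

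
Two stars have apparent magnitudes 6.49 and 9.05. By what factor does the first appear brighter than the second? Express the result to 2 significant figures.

Magnitude difference = -2.56
Flux ratio = 10^(−0.4 Δm) = 10^(−0.4 × -2.56) = 10^1.024 = 10.57

11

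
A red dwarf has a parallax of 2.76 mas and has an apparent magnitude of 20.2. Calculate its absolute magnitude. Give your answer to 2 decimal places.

p = 2.76 mas = 2.76×10^-3″ → d = 1/p = 362.3 pc
5 log₁₀(d/10 pc) = 5 log₁₀(362.3) − 5 = 7.795
M = m − 5 log₁₀(d/10) = 20.2 − 7.795 = 12.405

M ≈ 12.40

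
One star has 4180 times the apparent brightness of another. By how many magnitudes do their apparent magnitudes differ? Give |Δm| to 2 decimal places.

|Δm| ≈ 9.05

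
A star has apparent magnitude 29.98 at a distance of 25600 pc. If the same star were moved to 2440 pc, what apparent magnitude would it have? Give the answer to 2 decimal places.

Flux ∝ 1/d², so Δm = 5 log₁₀(d₂/d₁) = 5 log₁₀(2440/25600) = -5.104
m₂ = m₁ + Δm = 29.98 + (-5.104) = 24.876

m ≈ 24.88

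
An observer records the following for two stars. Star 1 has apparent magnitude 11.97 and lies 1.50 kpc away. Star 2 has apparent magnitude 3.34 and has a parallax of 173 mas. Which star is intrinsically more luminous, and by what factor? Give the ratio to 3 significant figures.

Star 1 is more luminous, by a factor of 23.8.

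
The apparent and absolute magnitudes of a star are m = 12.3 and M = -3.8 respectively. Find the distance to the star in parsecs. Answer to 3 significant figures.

d ≈ 16600 pc

Distance modulus: m − M = 12.3 − (-3.8) = 16.100
m − M = 5 log₁₀ d − 5
log₁₀ d = (m − M)/5 + 1 = 4.2200
d = 10^4.2200 = 16600 pc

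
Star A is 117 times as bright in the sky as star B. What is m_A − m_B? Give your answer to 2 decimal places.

Pogson: Δm = −2.5 log₁₀(ratio) = −2.5 log₁₀(117) = −2.5 × 2.0682 = -5.170
Star A is brighter, so it has the smaller magnitude: the difference is negative.

m_A − m_B ≈ -5.17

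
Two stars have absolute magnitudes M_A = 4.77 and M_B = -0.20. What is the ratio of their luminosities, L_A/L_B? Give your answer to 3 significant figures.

L_A/L_B ≈ 0.0103

ΔM = M_A − M_B = 4.97
L_A/L_B = 10^(−0.4 ΔM) = 10^-1.988 = 0.01028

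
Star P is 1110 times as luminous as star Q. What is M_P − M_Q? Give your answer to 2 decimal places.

Pogson: ΔM = −2.5 log₁₀(ratio) = −2.5 log₁₀(1110) = −2.5 × 3.0453 = -7.613
Star P is brighter, so it has the smaller magnitude: the difference is negative.

M_P − M_Q ≈ -7.61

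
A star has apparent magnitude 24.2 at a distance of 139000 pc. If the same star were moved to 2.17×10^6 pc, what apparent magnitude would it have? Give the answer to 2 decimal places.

m ≈ 30.17

Flux ∝ 1/d², so Δm = 5 log₁₀(d₂/d₁) = 5 log₁₀(2.17×10^6/139000) = 5.967
m₂ = m₁ + Δm = 24.2 + (5.967) = 30.167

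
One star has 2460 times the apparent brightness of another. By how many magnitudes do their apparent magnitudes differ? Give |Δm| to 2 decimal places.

Pogson: Δm = −2.5 log₁₀(ratio) = −2.5 log₁₀(2460) = −2.5 × 3.3909 = -8.477

|Δm| ≈ 8.48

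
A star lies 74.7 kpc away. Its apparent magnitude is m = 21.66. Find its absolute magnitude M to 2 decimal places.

d = 74.7 kpc = 74700 pc
5 log₁₀(d/10 pc) = 5 log₁₀(74700) − 5 = 19.367
M = m − 5 log₁₀(d/10) = 21.66 − 19.367 = 2.293

M ≈ 2.29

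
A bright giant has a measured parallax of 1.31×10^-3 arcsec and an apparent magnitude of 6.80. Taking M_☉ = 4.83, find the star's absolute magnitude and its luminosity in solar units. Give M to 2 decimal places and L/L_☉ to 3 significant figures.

M ≈ -2.61; L/L_☉ ≈ 949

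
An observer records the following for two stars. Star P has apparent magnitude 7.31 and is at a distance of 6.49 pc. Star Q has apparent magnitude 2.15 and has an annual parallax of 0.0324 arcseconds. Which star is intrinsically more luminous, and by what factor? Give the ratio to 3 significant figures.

Star P: M = m − 5 log₁₀ d + 5 = 7.31 − 5·0.8122 + 5 = 8.249
Star Q: d = 1/p = 1/0.0324″ = 30.86 pc
Star Q: M = m − 5 log₁₀ d + 5 = 2.15 − 5·1.4895 + 5 = -0.297
ΔM = M_P − M_Q = 8.249 − (-0.297) = 8.546; smaller M is more luminous → Star Q.
L ratio = 10^(0.4 |ΔM|) = 10^3.418 = 2621

Star Q is more luminous, by a factor of 2620.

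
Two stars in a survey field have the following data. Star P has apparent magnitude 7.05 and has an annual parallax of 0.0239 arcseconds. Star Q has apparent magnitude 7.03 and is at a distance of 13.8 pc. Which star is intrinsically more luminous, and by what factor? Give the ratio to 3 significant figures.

Star P is more luminous, by a factor of 9.02.

Star P: d = 1/p = 1/0.0239″ = 41.84 pc
Star P: M = m − 5 log₁₀ d + 5 = 7.05 − 5·1.6216 + 5 = 3.942
Star Q: M = m − 5 log₁₀ d + 5 = 7.03 − 5·1.1399 + 5 = 6.331
ΔM = M_P − M_Q = 3.942 − (6.331) = -2.389; smaller M is more luminous → Star P.
L ratio = 10^(0.4 |ΔM|) = 10^0.955 = 9.025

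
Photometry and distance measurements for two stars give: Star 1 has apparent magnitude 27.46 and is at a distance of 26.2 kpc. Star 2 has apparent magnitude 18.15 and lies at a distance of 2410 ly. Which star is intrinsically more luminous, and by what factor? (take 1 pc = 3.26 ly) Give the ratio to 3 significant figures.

Star 2 is more luminous, by a factor of 4.22.

Star 1: d = 26.2 kpc = 26200 pc
Star 1: M = m − 5 log₁₀ d + 5 = 27.46 − 5·4.4183 + 5 = 10.368
Star 2: d = 2410 ly / 3.26 = 739.3 pc
Star 2: M = m − 5 log₁₀ d + 5 = 18.15 − 5·2.8688 + 5 = 8.806
ΔM = M_1 − M_2 = 10.368 − (8.806) = 1.562; smaller M is more luminous → Star 2.
L ratio = 10^(0.4 |ΔM|) = 10^0.625 = 4.217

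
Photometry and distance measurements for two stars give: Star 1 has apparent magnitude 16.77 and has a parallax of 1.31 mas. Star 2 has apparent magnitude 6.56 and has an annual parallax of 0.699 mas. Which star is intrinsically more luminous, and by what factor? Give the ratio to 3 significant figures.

Star 2 is more luminous, by a factor of 42600.

Star 1: p = 1.31 mas = 1.31×10^-3″ → d = 1/p = 763.4 pc
Star 1: M = m − 5 log₁₀ d + 5 = 16.77 − 5·2.8827 + 5 = 7.356
Star 2: p = 0.699 mas = 6.99×10^-4″ → d = 1/p = 1431 pc
Star 2: M = m − 5 log₁₀ d + 5 = 6.56 − 5·3.1555 + 5 = -4.218
ΔM = M_1 − M_2 = 7.356 − (-4.218) = 11.574; smaller M is more luminous → Star 2.
L ratio = 10^(0.4 |ΔM|) = 10^4.630 = 42620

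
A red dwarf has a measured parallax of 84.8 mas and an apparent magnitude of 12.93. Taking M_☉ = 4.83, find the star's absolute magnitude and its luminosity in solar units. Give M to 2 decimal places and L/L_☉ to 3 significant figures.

d = 1/p = 1000/84.8 mas = 11.79 pc
M = m − 5 log₁₀ d + 5 = 12.93 − 5·1.0716 + 5 = 12.572
M − M_☉ = 12.572 − 4.83 = 7.742
L/L_☉ = 10^(−0.4 × 7.742) = 8.002×10^-4

M ≈ 12.57; L/L_☉ ≈ 8.00×10^-4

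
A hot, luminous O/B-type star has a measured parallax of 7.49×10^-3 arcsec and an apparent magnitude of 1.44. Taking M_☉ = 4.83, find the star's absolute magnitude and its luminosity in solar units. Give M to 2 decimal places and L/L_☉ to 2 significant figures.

d = 1/p = 1/7.49×10^-3″ = 133.5 pc
M = m − 5 log₁₀ d + 5 = 1.44 − 5·2.1255 + 5 = -4.188
M − M_☉ = -4.188 − 4.83 = -9.018
L/L_☉ = 10^(−0.4 × -9.018) = 4046

M ≈ -4.19; L/L_☉ ≈ 4000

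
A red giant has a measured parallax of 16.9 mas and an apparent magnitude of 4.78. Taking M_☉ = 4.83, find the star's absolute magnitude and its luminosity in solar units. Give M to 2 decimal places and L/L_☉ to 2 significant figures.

M ≈ 0.92; L/L_☉ ≈ 37

d = 1/p = 1000/16.9 mas = 59.17 pc
M = m − 5 log₁₀ d + 5 = 4.78 − 5·1.7721 + 5 = 0.919
M − M_☉ = 0.919 − 4.83 = -3.911
L/L_☉ = 10^(−0.4 × -3.911) = 36.66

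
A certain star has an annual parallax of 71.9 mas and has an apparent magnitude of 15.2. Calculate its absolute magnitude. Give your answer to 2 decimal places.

M ≈ 14.48

p = 71.9 mas = 0.0719″ → d = 1/p = 13.91 pc
5 log₁₀(d/10 pc) = 5 log₁₀(13.91) − 5 = 0.716
M = m − 5 log₁₀(d/10) = 15.2 − 0.716 = 14.484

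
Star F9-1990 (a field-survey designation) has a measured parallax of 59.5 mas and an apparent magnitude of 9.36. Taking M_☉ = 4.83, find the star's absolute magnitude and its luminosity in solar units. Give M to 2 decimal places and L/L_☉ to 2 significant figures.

M ≈ 8.23; L/L_☉ ≈ 0.044

d = 1/p = 1000/59.5 mas = 16.81 pc
M = m − 5 log₁₀ d + 5 = 9.36 − 5·1.2255 + 5 = 8.233
M − M_☉ = 8.233 − 4.83 = 3.403
L/L_☉ = 10^(−0.4 × 3.403) = 0.04355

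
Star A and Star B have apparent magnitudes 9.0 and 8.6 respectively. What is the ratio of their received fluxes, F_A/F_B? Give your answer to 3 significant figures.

F_A/F_B ≈ 0.692

Δm = 9.0 − (8.6) = 0.4
Flux ratio = 10^(−0.4 Δm) = 10^(−0.4 × 0.4) = 10^-0.160 = 0.6918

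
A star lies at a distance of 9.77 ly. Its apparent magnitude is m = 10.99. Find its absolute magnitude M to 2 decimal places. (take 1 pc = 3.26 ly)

M ≈ 13.61

d = 9.77 ly / 3.26 = 2.997 pc
5 log₁₀(d/10 pc) = 5 log₁₀(2.997) − 5 = -2.617
M = m − 5 log₁₀(d/10) = 10.99 + 2.617 = 13.607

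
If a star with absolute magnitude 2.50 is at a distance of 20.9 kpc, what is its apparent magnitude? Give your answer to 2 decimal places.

d = 20.9 kpc = 20900 pc
m = M + 5 log₁₀ d − 5 = 2.50 + 5·4.3201 − 5 = 19.101

m ≈ 19.10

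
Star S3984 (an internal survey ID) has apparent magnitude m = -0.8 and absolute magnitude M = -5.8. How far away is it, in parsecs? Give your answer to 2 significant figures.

μ = m − M = 5.000
m − M = 5 log₁₀ d − 5
log₁₀ d = (m − M)/5 + 1 = 2.0000
d = 10^2.0000 = 100.0 pc

d ≈ 100 pc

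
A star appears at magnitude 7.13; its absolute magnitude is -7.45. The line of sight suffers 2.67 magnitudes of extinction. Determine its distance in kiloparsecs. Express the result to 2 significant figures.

d ≈ 2.4 kpc

m − M = 5 log₁₀(d/10 pc) + A  ⇒  7.13 − (-7.45) − 2.67 = 5 log₁₀(d/10)
11.910 = 5 log₁₀(d/10)
log₁₀ d = (m − M − A)/5 + 1 = 3.3820
d = 10^3.3820 = 2410 pc
= 2.410 kpc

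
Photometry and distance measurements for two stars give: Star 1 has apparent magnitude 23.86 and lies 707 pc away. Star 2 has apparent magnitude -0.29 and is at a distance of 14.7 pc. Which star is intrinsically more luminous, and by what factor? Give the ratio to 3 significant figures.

Star 1: M = m − 5 log₁₀ d + 5 = 23.86 − 5·2.8494 + 5 = 14.613
Star 2: M = m − 5 log₁₀ d + 5 = -0.29 − 5·1.1673 + 5 = -1.127
ΔM = M_1 − M_2 = 14.613 − (-1.127) = 15.739; smaller M is more luminous → Star 2.
L ratio = 10^(0.4 |ΔM|) = 10^6.296 = 1.976×10^6

Star 2 is more luminous, by a factor of 1.98×10^6.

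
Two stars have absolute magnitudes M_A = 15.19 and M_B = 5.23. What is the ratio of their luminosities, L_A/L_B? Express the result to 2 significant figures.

ΔM = M_A − M_B = 9.96
L_A/L_B = 10^(−0.4 ΔM) = 10^-3.984 = 1.038×10^-4

L_A/L_B ≈ 1.0×10^-4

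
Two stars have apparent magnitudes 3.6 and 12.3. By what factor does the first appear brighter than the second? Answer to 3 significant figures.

Magnitude difference = -8.7
Flux ratio = 10^(−0.4 Δm) = 10^(−0.4 × -8.7) = 10^3.480 = 3020

3020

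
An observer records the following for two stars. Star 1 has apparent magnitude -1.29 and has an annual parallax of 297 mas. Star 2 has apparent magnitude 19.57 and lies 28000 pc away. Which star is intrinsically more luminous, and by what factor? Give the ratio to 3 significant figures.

Star 1: p = 297 mas = 0.297″ → d = 1/p = 3.367 pc
Star 1: M = m − 5 log₁₀ d + 5 = -1.29 − 5·0.5272 + 5 = 1.074
Star 2: M = m − 5 log₁₀ d + 5 = 19.57 − 5·4.4472 + 5 = 2.334
ΔM = M_1 − M_2 = 1.074 − (2.334) = -1.260; smaller M is more luminous → Star 1.
L ratio = 10^(0.4 |ΔM|) = 10^0.504 = 3.193

Star 1 is more luminous, by a factor of 3.19.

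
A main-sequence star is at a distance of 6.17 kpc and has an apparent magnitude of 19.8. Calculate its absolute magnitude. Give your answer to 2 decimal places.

M ≈ 5.85

d = 6.17 kpc = 6170 pc
5 log₁₀(d/10 pc) = 5 log₁₀(6170) − 5 = 13.951
M = m − 5 log₁₀(d/10) = 19.8 − 13.951 = 5.849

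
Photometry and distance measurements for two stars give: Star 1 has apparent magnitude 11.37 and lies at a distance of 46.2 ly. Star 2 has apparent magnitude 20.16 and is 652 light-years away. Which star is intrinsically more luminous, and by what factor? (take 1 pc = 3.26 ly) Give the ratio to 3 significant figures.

Star 1: d = 46.2 ly / 3.26 = 14.17 pc
Star 1: M = m − 5 log₁₀ d + 5 = 11.37 − 5·1.1514 + 5 = 10.613
Star 2: d = 652 ly / 3.26 = 200.0 pc
Star 2: M = m − 5 log₁₀ d + 5 = 20.16 − 5·2.3010 + 5 = 13.655
ΔM = M_1 − M_2 = 10.613 − (13.655) = -3.042; smaller M is more luminous → Star 1.
L ratio = 10^(0.4 |ΔM|) = 10^1.217 = 16.47

Star 1 is more luminous, by a factor of 16.5.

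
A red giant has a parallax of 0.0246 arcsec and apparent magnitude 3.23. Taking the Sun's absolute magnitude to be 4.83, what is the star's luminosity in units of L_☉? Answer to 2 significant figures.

L/L_☉ ≈ 72

d = 1/p = 1/0.0246″ = 40.65 pc
M = m − 5 log₁₀ d + 5 = 3.23 − 5·1.6091 + 5 = 0.185
M − M_☉ = 0.185 − 4.83 = -4.645
L/L_☉ = 10^(−0.4 × -4.645) = 72.13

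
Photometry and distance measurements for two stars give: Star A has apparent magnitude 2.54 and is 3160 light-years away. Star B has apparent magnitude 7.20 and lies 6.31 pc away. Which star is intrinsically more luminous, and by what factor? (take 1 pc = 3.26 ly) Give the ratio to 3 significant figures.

Star A is more luminous, by a factor of 1.73×10^6.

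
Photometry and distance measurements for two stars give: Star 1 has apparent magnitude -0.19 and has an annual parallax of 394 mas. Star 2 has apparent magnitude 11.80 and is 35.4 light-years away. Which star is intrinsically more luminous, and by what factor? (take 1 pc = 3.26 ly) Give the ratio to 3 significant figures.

Star 1 is more luminous, by a factor of 3420.

Star 1: p = 394 mas = 0.394″ → d = 1/p = 2.538 pc
Star 1: M = m − 5 log₁₀ d + 5 = -0.19 − 5·0.4045 + 5 = 2.787
Star 2: d = 35.4 ly / 3.26 = 10.86 pc
Star 2: M = m − 5 log₁₀ d + 5 = 11.80 − 5·1.0358 + 5 = 11.621
ΔM = M_1 − M_2 = 2.787 − (11.621) = -8.834; smaller M is more luminous → Star 1.
L ratio = 10^(0.4 |ΔM|) = 10^3.533 = 3415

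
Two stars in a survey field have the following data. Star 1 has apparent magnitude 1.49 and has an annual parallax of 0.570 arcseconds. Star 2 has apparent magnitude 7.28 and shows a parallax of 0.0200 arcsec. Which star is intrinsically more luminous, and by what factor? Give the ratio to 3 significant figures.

Star 1: d = 1/p = 1/0.570″ = 1.754 pc
Star 1: M = m − 5 log₁₀ d + 5 = 1.49 − 5·0.2441 + 5 = 5.269
Star 2: d = 1/p = 1/0.0200″ = 50.00 pc
Star 2: M = m − 5 log₁₀ d + 5 = 7.28 − 5·1.6990 + 5 = 3.785
ΔM = M_1 − M_2 = 5.269 − (3.785) = 1.484; smaller M is more luminous → Star 2.
L ratio = 10^(0.4 |ΔM|) = 10^0.594 = 3.924

Star 2 is more luminous, by a factor of 3.92.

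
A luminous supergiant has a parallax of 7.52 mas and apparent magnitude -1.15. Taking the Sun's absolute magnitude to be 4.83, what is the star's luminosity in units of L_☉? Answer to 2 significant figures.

L/L_☉ ≈ 44000

d = 1/p = 1000/7.52 mas = 133.0 pc
M = m − 5 log₁₀ d + 5 = -1.15 − 5·2.1238 + 5 = -6.769
M − M_☉ = -6.769 − 4.83 = -11.599
L/L_☉ = 10^(−0.4 × -11.599) = 43610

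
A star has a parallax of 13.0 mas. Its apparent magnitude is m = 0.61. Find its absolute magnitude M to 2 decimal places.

M ≈ -3.82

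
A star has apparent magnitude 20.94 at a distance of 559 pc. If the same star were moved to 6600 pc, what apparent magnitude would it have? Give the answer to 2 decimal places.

Flux ∝ 1/d², so Δm = 5 log₁₀(d₂/d₁) = 5 log₁₀(6600/559) = 5.361
m₂ = m₁ + Δm = 20.94 + (5.361) = 26.301

m ≈ 26.30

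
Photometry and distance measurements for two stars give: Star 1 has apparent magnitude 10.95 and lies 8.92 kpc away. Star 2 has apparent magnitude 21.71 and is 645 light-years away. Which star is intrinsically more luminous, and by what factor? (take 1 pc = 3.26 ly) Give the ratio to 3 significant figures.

Star 1 is more luminous, by a factor of 4.09×10^7.

Star 1: d = 8.92 kpc = 8920 pc
Star 1: M = m − 5 log₁₀ d + 5 = 10.95 − 5·3.9504 + 5 = -3.802
Star 2: d = 645 ly / 3.26 = 197.9 pc
Star 2: M = m − 5 log₁₀ d + 5 = 21.71 − 5·2.2963 + 5 = 15.228
ΔM = M_1 − M_2 = -3.802 − (15.228) = -19.030; smaller M is more luminous → Star 1.
L ratio = 10^(0.4 |ΔM|) = 10^7.612 = 4.093×10^7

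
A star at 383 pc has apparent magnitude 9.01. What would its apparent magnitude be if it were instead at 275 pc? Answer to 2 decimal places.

Flux ∝ 1/d², so Δm = 5 log₁₀(d₂/d₁) = 5 log₁₀(275/383) = -0.719
m₂ = m₁ + Δm = 9.01 + (-0.719) = 8.291

m ≈ 8.29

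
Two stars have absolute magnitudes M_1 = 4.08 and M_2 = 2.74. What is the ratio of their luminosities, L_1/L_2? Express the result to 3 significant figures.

ΔM = M_1 − M_2 = 1.34
L_1/L_2 = 10^(−0.4 ΔM) = 10^-0.536 = 0.2911

L_1/L_2 ≈ 0.291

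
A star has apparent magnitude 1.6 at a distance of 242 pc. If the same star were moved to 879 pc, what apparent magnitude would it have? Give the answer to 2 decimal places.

Flux ∝ 1/d², so Δm = 5 log₁₀(d₂/d₁) = 5 log₁₀(879/242) = 2.801
m₂ = m₁ + Δm = 1.6 + (2.801) = 4.401

m ≈ 4.40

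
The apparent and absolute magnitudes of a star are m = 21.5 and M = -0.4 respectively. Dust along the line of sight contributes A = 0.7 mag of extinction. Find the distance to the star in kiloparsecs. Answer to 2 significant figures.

m − M = 5 log₁₀(d/10 pc) + A  ⇒  21.5 − (-0.4) − 0.7 = 5 log₁₀(d/10)
21.200 = 5 log₁₀(d/10)
log₁₀ d = (m − M − A)/5 + 1 = 5.2400
d = 10^5.2400 = 173800 pc
= 173.8 kpc

d ≈ 170 kpc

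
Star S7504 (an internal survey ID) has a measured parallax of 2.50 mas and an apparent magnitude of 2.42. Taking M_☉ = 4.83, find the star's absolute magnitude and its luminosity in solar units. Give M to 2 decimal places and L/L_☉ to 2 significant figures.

M ≈ -5.59; L/L_☉ ≈ 15000

d = 1/p = 1000/2.50 mas = 400.0 pc
M = m − 5 log₁₀ d + 5 = 2.42 − 5·2.6021 + 5 = -5.590
M − M_☉ = -5.590 − 4.83 = -10.420
L/L_☉ = 10^(−0.4 × -10.420) = 14730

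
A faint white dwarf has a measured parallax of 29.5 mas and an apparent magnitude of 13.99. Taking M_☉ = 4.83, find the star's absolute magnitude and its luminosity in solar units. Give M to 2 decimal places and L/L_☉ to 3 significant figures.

M ≈ 11.34; L/L_☉ ≈ 2.49×10^-3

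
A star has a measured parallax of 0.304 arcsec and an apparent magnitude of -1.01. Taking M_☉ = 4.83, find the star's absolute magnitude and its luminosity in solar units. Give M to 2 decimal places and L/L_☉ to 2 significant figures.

M ≈ 1.40; L/L_☉ ≈ 23

d = 1/p = 1/0.304″ = 3.289 pc
M = m − 5 log₁₀ d + 5 = -1.01 − 5·0.5171 + 5 = 1.404
M − M_☉ = 1.404 − 4.83 = -3.426
L/L_☉ = 10^(−0.4 × -3.426) = 23.46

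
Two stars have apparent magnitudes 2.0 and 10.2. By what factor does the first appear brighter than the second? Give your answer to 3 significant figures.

1910

Δm = 2.0 − (10.2) = -8.2
Flux ratio = 10^(−0.4 Δm) = 10^(−0.4 × -8.2) = 10^3.280 = 1905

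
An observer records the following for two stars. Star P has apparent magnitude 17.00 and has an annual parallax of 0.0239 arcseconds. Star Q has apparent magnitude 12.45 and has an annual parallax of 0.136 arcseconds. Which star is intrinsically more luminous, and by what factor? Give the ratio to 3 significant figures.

Star Q is more luminous, by a factor of 2.04.

Star P: d = 1/p = 1/0.0239″ = 41.84 pc
Star P: M = m − 5 log₁₀ d + 5 = 17.00 − 5·1.6216 + 5 = 13.892
Star Q: d = 1/p = 1/0.136″ = 7.353 pc
Star Q: M = m − 5 log₁₀ d + 5 = 12.45 − 5·0.8665 + 5 = 13.118
ΔM = M_P − M_Q = 13.892 − (13.118) = 0.774; smaller M is more luminous → Star Q.
L ratio = 10^(0.4 |ΔM|) = 10^0.310 = 2.040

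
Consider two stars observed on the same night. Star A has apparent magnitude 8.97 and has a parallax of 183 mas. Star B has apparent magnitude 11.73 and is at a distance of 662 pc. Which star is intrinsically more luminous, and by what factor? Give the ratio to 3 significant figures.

Star A: p = 183 mas = 0.183″ → d = 1/p = 5.464 pc
Star A: M = m − 5 log₁₀ d + 5 = 8.97 − 5·0.7375 + 5 = 10.282
Star B: M = m − 5 log₁₀ d + 5 = 11.73 − 5·2.8209 + 5 = 2.626
ΔM = M_A − M_B = 10.282 − (2.626) = 7.657; smaller M is more luminous → Star B.
L ratio = 10^(0.4 |ΔM|) = 10^3.063 = 1155

Star B is more luminous, by a factor of 1160.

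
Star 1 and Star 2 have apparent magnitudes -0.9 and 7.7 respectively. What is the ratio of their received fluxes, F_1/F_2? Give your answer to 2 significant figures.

Magnitude difference = -8.6
Flux ratio = 10^(−0.4 Δm) = 10^(−0.4 × -8.6) = 10^3.440 = 2754

F_1/F_2 ≈ 2800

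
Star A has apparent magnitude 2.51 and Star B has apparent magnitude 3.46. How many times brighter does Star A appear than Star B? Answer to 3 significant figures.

2.40

Δm = 2.51 − (3.46) = -0.95
Flux ratio = 10^(−0.4 Δm) = 10^(−0.4 × -0.95) = 10^0.380 = 2.399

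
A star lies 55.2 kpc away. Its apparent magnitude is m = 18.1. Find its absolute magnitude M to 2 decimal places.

d = 55.2 kpc = 55200 pc
5 log₁₀(d/10 pc) = 5 log₁₀(55200) − 5 = 18.710
M = m − 5 log₁₀(d/10) = 18.1 − 18.710 = -0.610

M ≈ -0.61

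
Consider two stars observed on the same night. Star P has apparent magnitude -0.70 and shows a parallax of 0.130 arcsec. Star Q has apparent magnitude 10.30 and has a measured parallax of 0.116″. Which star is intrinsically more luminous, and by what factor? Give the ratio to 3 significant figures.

Star P: d = 1/p = 1/0.130″ = 7.692 pc
Star P: M = m − 5 log₁₀ d + 5 = -0.70 − 5·0.8861 + 5 = -0.130
Star Q: d = 1/p = 1/0.116″ = 8.621 pc
Star Q: M = m − 5 log₁₀ d + 5 = 10.30 − 5·0.9355 + 5 = 10.622
ΔM = M_P − M_Q = -0.130 − (10.622) = -10.753; smaller M is more luminous → Star P.
L ratio = 10^(0.4 |ΔM|) = 10^4.301 = 20000

Star P is more luminous, by a factor of 20000.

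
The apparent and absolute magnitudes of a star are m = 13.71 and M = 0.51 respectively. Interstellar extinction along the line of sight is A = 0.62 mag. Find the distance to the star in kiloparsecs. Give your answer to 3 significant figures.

m − M = 5 log₁₀(d/10 pc) + A  ⇒  13.71 − (0.51) − 0.62 = 5 log₁₀(d/10)
12.580 = 5 log₁₀(d/10)
log₁₀ d = (m − M − A)/5 + 1 = 3.5160
d = 10^3.5160 = 3281 pc
= 3.281 kpc

d ≈ 3.28 kpc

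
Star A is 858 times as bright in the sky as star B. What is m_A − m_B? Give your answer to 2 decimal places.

m_A − m_B ≈ -7.33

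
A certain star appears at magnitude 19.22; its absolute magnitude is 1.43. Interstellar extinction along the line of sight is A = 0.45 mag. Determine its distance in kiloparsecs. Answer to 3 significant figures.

d ≈ 29.4 kpc

m − M = 5 log₁₀(d/10 pc) + A  ⇒  19.22 − (1.43) − 0.45 = 5 log₁₀(d/10)
17.340 = 5 log₁₀(d/10)
log₁₀ d = (m − M − A)/5 + 1 = 4.4680
d = 10^4.4680 = 29380 pc
= 29.38 kpc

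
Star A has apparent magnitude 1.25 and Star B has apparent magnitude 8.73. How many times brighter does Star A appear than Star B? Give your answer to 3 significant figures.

Magnitude difference = -7.48
Flux ratio = 10^(−0.4 Δm) = 10^(−0.4 × -7.48) = 10^2.992 = 981.7

982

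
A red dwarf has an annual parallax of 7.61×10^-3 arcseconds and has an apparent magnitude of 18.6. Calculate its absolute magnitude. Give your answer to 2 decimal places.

M ≈ 13.01

d = 1/p = 1/7.61×10^-3″ = 131.4 pc
5 log₁₀(d/10 pc) = 5 log₁₀(131.4) − 5 = 5.593
M = m − 5 log₁₀(d/10) = 18.6 − 5.593 = 13.007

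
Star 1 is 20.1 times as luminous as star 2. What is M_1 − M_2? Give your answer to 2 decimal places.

M_1 − M_2 ≈ -3.26

Pogson: ΔM = −2.5 log₁₀(ratio) = −2.5 log₁₀(20.1) = −2.5 × 1.3032 = -3.258
Star 1 is brighter, so it has the smaller magnitude: the difference is negative.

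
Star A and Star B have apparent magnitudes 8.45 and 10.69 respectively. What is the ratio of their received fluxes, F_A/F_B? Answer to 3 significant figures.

F_A/F_B ≈ 7.87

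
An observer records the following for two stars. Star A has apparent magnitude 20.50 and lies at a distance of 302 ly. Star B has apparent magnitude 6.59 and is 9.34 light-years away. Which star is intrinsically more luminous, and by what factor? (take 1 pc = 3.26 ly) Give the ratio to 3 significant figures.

Star B is more luminous, by a factor of 350.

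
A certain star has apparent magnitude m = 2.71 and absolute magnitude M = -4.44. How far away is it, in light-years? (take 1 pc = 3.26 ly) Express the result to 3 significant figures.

μ = m − M = 7.150
m − M = 5 log₁₀ d − 5
log₁₀ d = (m − M)/5 + 1 = 2.4300
d = 10^2.4300 = 269.2 pc
= 877.4 ly

d ≈ 877 ly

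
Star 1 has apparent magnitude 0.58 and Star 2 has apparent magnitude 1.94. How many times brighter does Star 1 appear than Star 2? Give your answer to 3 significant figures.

Magnitude difference = -1.36
Flux ratio = 10^(−0.4 Δm) = 10^(−0.4 × -1.36) = 10^0.544 = 3.499

3.50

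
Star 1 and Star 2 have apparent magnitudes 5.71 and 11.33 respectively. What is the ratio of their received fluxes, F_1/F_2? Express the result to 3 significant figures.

Δm = 5.71 − (11.33) = -5.62
Flux ratio = 10^(−0.4 Δm) = 10^(−0.4 × -5.62) = 10^2.248 = 177.0

F_1/F_2 ≈ 177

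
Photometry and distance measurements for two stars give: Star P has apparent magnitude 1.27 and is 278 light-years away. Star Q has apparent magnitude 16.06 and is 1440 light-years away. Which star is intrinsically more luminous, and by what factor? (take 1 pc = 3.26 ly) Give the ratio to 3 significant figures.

Star P: d = 278 ly / 3.26 = 85.28 pc
Star P: M = m − 5 log₁₀ d + 5 = 1.27 − 5·1.9308 + 5 = -3.384
Star Q: d = 1440 ly / 3.26 = 441.7 pc
Star Q: M = m − 5 log₁₀ d + 5 = 16.06 − 5·2.6451 + 5 = 7.834
ΔM = M_P − M_Q = -3.384 − (7.834) = -11.218; smaller M is more luminous → Star P.
L ratio = 10^(0.4 |ΔM|) = 10^4.487 = 30720

Star P is more luminous, by a factor of 30700.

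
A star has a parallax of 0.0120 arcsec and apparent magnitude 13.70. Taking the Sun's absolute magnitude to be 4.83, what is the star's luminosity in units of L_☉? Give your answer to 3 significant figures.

d = 1/p = 1/0.0120″ = 83.33 pc
M = m − 5 log₁₀ d + 5 = 13.70 − 5·1.9208 + 5 = 9.096
M − M_☉ = 9.096 − 4.83 = 4.266
L/L_☉ = 10^(−0.4 × 4.266) = 0.01966

L/L_☉ ≈ 0.0197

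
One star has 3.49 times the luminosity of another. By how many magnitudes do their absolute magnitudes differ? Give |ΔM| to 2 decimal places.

|ΔM| ≈ 1.36

Pogson: ΔM = −2.5 log₁₀(ratio) = −2.5 log₁₀(3.49) = −2.5 × 0.5428 = -1.357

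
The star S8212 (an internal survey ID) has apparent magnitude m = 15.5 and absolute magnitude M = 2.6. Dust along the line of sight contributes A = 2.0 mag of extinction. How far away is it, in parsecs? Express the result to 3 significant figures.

d ≈ 1510 pc

m − M = 5 log₁₀(d/10 pc) + A  ⇒  15.5 − (2.6) − 2.0 = 5 log₁₀(d/10)
10.900 = 5 log₁₀(d/10)
log₁₀ d = (m − M − A)/5 + 1 = 3.1800
d = 10^3.1800 = 1514 pc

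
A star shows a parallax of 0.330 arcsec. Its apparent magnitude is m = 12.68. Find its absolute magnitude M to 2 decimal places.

M ≈ 15.27

d = 1/p = 1/0.330″ = 3.030 pc
5 log₁₀(d/10 pc) = 5 log₁₀(3.030) − 5 = -2.593
M = m − 5 log₁₀(d/10) = 12.68 + 2.593 = 15.273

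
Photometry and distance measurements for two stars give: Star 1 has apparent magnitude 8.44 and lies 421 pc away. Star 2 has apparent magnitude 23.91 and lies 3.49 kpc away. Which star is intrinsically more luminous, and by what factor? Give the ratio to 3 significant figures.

Star 1: M = m − 5 log₁₀ d + 5 = 8.44 − 5·2.6243 + 5 = 0.319
Star 2: d = 3.49 kpc = 3490 pc
Star 2: M = m − 5 log₁₀ d + 5 = 23.91 − 5·3.5428 + 5 = 11.196
ΔM = M_1 − M_2 = 0.319 − (11.196) = -10.877; smaller M is more luminous → Star 1.
L ratio = 10^(0.4 |ΔM|) = 10^4.351 = 22430

Star 1 is more luminous, by a factor of 22400.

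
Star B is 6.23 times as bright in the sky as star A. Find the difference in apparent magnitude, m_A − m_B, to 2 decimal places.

Pogson: Δm = −2.5 log₁₀(ratio) = −2.5 log₁₀(6.23) = −2.5 × 0.7945 = -1.986
Star B is brighter so has the smaller magnitude: m_A − m_B is positive.

m_A − m_B ≈ 1.99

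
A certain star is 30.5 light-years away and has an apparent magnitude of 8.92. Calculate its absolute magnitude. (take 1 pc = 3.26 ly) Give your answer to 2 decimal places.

d = 30.5 ly / 3.26 = 9.356 pc
5 log₁₀(d/10 pc) = 5 log₁₀(9.356) − 5 = -0.145
M = m − 5 log₁₀(d/10) = 8.92 + 0.145 = 9.065

M ≈ 9.06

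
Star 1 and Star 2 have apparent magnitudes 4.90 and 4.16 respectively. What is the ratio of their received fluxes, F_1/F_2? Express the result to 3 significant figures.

F_1/F_2 ≈ 0.506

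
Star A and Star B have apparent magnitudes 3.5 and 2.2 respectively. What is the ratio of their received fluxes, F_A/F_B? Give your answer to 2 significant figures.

Magnitude difference = 1.3
Flux ratio = 10^(−0.4 Δm) = 10^(−0.4 × 1.3) = 10^-0.520 = 0.3020

F_A/F_B ≈ 0.30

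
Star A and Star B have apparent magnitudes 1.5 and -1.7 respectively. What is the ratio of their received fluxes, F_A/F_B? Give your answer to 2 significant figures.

F_A/F_B ≈ 0.052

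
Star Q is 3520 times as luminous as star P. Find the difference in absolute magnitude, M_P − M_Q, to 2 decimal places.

Pogson: ΔM = −2.5 log₁₀(ratio) = −2.5 log₁₀(3520) = −2.5 × 3.5465 = -8.866
Star Q is brighter so has the smaller magnitude: M_P − M_Q is positive.

M_P − M_Q ≈ 8.87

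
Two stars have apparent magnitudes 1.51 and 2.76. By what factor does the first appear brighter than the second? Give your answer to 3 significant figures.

3.16

Magnitude difference = -1.25
Flux ratio = 10^(−0.4 Δm) = 10^(−0.4 × -1.25) = 10^0.500 = 3.162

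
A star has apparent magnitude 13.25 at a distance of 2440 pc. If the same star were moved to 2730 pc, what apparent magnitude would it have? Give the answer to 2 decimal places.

m ≈ 13.49

Flux ∝ 1/d², so Δm = 5 log₁₀(d₂/d₁) = 5 log₁₀(2730/2440) = 0.244
m₂ = m₁ + Δm = 13.25 + (0.244) = 13.494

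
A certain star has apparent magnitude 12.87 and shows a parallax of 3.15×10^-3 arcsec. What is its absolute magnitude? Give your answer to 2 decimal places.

d = 1/p = 1/3.15×10^-3″ = 317.5 pc
5 log₁₀(d/10 pc) = 5 log₁₀(317.5) − 5 = 7.508
M = m − 5 log₁₀(d/10) = 12.87 − 7.508 = 5.362

M ≈ 5.36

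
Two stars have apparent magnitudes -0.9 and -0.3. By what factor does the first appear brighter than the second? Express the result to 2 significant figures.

1.7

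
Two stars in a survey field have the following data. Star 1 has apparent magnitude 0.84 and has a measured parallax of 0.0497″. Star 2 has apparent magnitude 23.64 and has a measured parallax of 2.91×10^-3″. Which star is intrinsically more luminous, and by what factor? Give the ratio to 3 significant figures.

Star 1 is more luminous, by a factor of 4.52×10^6.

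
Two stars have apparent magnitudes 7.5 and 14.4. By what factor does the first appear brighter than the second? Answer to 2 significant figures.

580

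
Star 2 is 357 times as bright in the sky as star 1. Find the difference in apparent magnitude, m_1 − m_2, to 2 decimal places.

Pogson: Δm = −2.5 log₁₀(ratio) = −2.5 log₁₀(357) = −2.5 × 2.5527 = -6.382
Star 2 is brighter so has the smaller magnitude: m_1 − m_2 is positive.

m_1 − m_2 ≈ 6.38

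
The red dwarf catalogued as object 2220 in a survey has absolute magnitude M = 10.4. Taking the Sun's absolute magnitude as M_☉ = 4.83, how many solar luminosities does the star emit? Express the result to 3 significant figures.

L/L_☉ ≈ 5.92×10^-3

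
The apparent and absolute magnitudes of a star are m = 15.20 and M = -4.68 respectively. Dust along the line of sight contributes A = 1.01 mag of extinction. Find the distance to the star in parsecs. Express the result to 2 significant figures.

m − M = 5 log₁₀(d/10 pc) + A  ⇒  15.20 − (-4.68) − 1.01 = 5 log₁₀(d/10)
18.870 = 5 log₁₀(d/10)
log₁₀ d = (m − M − A)/5 + 1 = 4.7740
d = 10^4.7740 = 59430 pc

d ≈ 59000 pc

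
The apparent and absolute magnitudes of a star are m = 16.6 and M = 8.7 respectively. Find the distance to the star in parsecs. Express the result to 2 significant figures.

d ≈ 380 pc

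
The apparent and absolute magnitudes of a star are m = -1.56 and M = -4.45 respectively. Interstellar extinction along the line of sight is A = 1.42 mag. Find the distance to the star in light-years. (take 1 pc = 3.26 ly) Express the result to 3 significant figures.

m − M = 5 log₁₀(d/10 pc) + A  ⇒  -1.56 − (-4.45) − 1.42 = 5 log₁₀(d/10)
1.470 = 5 log₁₀(d/10)
log₁₀ d = (m − M − A)/5 + 1 = 1.2940
d = 10^1.2940 = 19.68 pc
= 64.15 ly

d ≈ 64.2 ly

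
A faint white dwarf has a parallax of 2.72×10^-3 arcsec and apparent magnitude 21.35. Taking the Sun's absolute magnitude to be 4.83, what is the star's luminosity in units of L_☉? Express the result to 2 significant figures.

d = 1/p = 1/2.72×10^-3″ = 367.6 pc
M = m − 5 log₁₀ d + 5 = 21.35 − 5·2.5654 + 5 = 13.523
M − M_☉ = 13.523 − 4.83 = 8.693
L/L_☉ = 10^(−0.4 × 8.693) = 3.333×10^-4

L/L_☉ ≈ 3.3×10^-4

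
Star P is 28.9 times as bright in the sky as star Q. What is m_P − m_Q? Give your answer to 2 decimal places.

Pogson: Δm = −2.5 log₁₀(ratio) = −2.5 log₁₀(28.9) = −2.5 × 1.4609 = -3.652
Star P is brighter, so it has the smaller magnitude: the difference is negative.

m_P − m_Q ≈ -3.65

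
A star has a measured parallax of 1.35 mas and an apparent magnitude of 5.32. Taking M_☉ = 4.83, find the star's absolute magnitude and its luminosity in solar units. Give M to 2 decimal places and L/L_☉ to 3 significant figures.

M ≈ -4.03; L/L_☉ ≈ 3490

d = 1/p = 1000/1.35 mas = 740.7 pc
M = m − 5 log₁₀ d + 5 = 5.32 − 5·2.8697 + 5 = -4.028
M − M_☉ = -4.028 − 4.83 = -8.858
L/L_☉ = 10^(−0.4 × -8.858) = 3494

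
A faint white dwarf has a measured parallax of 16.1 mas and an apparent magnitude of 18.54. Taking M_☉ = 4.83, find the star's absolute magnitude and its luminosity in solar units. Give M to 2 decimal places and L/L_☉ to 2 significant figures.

M ≈ 14.57; L/L_☉ ≈ 1.3×10^-4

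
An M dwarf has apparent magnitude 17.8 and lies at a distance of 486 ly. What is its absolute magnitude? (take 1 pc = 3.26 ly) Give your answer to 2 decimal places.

d = 486 ly / 3.26 = 149.1 pc
5 log₁₀(d/10 pc) = 5 log₁₀(149.1) − 5 = 5.867
M = m − 5 log₁₀(d/10) = 17.8 − 5.867 = 11.933

M ≈ 11.93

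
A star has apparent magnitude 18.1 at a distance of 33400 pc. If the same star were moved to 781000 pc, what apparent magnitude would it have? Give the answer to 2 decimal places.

m ≈ 24.94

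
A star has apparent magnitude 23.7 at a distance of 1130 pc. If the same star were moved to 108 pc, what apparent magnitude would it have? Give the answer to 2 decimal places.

Flux ∝ 1/d², so Δm = 5 log₁₀(d₂/d₁) = 5 log₁₀(108/1130) = -5.098
m₂ = m₁ + Δm = 23.7 + (-5.098) = 18.602

m ≈ 18.60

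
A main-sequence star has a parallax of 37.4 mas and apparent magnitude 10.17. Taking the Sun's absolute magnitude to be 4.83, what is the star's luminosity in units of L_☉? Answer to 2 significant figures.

d = 1/p = 1000/37.4 mas = 26.74 pc
M = m − 5 log₁₀ d + 5 = 10.17 − 5·1.4271 + 5 = 8.034
M − M_☉ = 8.034 − 4.83 = 3.204
L/L_☉ = 10^(−0.4 × 3.204) = 0.05227

L/L_☉ ≈ 0.052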